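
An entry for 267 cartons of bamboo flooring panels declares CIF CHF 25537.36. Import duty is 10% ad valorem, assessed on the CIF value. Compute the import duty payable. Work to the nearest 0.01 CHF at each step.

Import duty: CHF 2553.74

Import duty = 25537.36 × 10% = 2553.74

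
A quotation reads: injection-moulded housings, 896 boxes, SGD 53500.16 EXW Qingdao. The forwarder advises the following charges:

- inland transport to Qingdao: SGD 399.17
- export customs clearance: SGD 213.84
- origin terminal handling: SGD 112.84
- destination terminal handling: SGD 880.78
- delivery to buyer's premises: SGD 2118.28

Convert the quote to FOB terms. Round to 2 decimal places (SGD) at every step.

FOB price: SGD 54226.01

Not relevant to the conversion: destination terminal, delivery — on the buyer under both terms; not part of either seller's price.
From EXW to FOB, the seller additionally bears: inland to port, export clearance, origin terminal.
FOB price = 53500.16 + 399.17 + 213.84 + 112.84 = 54226.01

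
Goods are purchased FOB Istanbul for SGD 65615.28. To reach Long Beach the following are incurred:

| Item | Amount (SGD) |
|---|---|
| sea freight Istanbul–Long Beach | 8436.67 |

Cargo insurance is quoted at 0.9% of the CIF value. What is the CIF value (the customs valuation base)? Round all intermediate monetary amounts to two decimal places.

CIF value: SGD 74724.47

Let C be the CIF value. C = FOB price + freight + 0.9% × C
C − 0.9% × C = 65615.28 + 8436.67
0.991 × C = 74051.95
C = 74051.95 / 0.991 = 74724.47
Insurance premium = 0.9% × 74724.47 = 672.52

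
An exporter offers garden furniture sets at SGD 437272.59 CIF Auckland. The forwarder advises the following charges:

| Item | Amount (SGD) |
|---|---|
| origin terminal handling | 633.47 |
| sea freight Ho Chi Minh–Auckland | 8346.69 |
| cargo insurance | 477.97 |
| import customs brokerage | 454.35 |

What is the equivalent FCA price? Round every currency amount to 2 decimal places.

Not relevant to the conversion: brokerage — on the buyer under both terms; not part of either seller's price.
From CIF to FCA, the seller no longer bears: origin terminal, freight, insurance.
FCA price = 437272.59 − 633.47 − 8346.69 − 477.97 = 427814.46

FCA price: SGD 427814.46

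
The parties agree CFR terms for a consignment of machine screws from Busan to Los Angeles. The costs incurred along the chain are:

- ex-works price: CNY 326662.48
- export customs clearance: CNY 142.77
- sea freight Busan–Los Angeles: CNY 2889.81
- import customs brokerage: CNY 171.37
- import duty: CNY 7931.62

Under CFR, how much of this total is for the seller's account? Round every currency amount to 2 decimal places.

Seller's account: CNY 329695.06

CFR: the seller pays costs through ocean freight to the destination port, but not insurance.
Seller's account: goods 326662.48 + export clearance 142.77 + freight 2889.81 = 329695.06
Buyer's account: brokerage 171.37 + duty 7931.62 = 8102.99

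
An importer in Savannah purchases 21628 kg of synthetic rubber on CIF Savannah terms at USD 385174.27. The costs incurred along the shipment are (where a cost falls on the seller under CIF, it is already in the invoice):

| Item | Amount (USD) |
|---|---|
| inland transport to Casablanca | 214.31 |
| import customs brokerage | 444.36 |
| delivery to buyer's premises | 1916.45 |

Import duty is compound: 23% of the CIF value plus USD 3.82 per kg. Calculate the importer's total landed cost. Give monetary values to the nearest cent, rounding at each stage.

Total landed cost: USD 558744.12

CIF: the seller pays costs through ocean freight and marine insurance to the destination port.
Already in the invoice (seller's account under CIF): inland to port — exclude.
The CIF price already equals the CIF value: 385174.27
Ad valorem component: 385174.27 × 23% = 88590.08
Specific component: 21628 × 3.82 = 82618.96
Import duty = 88590.08 + 82618.96 = 171209.04
Buyer bears: brokerage 444.36 + delivery 1916.45 + duty 171209.04 = 173569.85
Landed cost = invoice 385174.27 + 173569.85 = 558744.12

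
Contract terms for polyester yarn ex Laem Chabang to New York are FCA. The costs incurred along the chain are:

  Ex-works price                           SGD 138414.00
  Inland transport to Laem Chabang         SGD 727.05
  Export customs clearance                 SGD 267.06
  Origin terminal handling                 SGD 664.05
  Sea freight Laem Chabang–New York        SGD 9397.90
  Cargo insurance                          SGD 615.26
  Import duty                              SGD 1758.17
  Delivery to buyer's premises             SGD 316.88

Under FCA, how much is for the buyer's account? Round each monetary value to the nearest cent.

FCA: the seller delivers export-cleared goods to the carrier; the buyer bears costs from that point.
Seller's account: goods 138414.00 + inland to port 727.05 + export clearance 267.06 = 139408.11
Buyer's account: origin terminal 664.05 + freight 9397.90 + insurance 615.26 + duty 1758.17 + delivery 316.88 = 12752.26

Buyer's account: SGD 12752.26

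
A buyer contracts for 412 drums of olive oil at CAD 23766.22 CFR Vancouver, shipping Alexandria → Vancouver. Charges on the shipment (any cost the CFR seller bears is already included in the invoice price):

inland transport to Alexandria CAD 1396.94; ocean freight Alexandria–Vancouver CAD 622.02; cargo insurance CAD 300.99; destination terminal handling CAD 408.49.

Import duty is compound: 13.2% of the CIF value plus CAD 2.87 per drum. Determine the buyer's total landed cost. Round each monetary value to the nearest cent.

Total landed cost: CAD 28835.01

CFR: the seller pays costs through ocean freight to the destination port, but not insurance.
Already in the invoice (seller's account under CFR): inland to port, freight — exclude.
CIF value = CFR price + insurance = 23766.22 + 300.99 = 24067.21
Ad valorem component: 24067.21 × 13.2% = 3176.87
Specific component: 412 × 2.87 = 1182.44
Import duty = 3176.87 + 1182.44 = 4359.31
Buyer bears: insurance 300.99 + destination terminal 408.49 + duty 4359.31 = 5068.79
Landed cost = invoice 23766.22 + 5068.79 = 28835.01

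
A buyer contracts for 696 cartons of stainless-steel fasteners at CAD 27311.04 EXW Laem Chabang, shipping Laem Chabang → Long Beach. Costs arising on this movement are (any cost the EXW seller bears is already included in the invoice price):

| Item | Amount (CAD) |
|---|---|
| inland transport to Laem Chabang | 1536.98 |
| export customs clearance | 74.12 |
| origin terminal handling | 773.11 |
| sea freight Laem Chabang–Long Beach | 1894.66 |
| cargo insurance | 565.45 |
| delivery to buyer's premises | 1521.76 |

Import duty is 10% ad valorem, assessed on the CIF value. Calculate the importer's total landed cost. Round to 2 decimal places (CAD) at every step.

Total landed cost: CAD 36892.66

EXW: the seller makes goods available at their premises; the buyer bears all onward costs.
CIF value = EXW price + inland to port + export clearance + origin terminal + freight + insurance = 27311.04 + 1536.98 + 74.12 + 773.11 + 1894.66 + 565.45 = 32155.36
Import duty = 32155.36 × 10% = 3215.54
Buyer bears: inland to port 1536.98 + export clearance 74.12 + origin terminal 773.11 + freight 1894.66 + insurance 565.45 + delivery 1521.76 + duty 3215.54 = 9581.62
Landed cost = invoice 27311.04 + 9581.62 = 36892.66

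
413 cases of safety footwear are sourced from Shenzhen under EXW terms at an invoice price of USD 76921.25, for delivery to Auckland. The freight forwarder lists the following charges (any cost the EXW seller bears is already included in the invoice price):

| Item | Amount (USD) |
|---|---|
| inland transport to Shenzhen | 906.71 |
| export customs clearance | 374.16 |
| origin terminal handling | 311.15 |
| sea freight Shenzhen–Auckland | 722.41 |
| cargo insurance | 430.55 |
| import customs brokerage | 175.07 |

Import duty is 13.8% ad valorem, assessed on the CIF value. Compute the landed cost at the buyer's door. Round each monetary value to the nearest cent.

EXW: the seller makes goods available at their premises; the buyer bears all onward costs.
CIF value = EXW price + inland to port + export clearance + origin terminal + freight + insurance = 76921.25 + 906.71 + 374.16 + 311.15 + 722.41 + 430.55 = 79666.23
Import duty = 79666.23 × 13.8% = 10993.94
Buyer bears: inland to port 906.71 + export clearance 374.16 + origin terminal 311.15 + freight 722.41 + insurance 430.55 + brokerage 175.07 + duty 10993.94 = 13913.99
Landed cost = invoice 76921.25 + 13913.99 = 90835.24

Total landed cost: USD 90835.24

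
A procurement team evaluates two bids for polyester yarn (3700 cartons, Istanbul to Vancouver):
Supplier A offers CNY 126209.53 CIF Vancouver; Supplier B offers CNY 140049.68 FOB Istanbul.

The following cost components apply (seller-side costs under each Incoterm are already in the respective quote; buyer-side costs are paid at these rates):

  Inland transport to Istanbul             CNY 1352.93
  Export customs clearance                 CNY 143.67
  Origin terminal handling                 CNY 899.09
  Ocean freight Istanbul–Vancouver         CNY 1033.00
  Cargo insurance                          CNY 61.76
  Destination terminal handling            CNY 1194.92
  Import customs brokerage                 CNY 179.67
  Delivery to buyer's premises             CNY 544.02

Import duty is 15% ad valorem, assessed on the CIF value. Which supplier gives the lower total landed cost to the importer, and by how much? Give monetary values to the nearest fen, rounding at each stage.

Supplier A (CIF):
The CIF price already equals the CIF value: 126209.53
Import duty = 126209.53 × 15% = 18931.43
Buyer bears (A): 1194.92 + 179.67 + 544.02 = 1918.61
Landed cost (A) = invoice 126209.53 + 1918.61 + duty 18931.43 = 147059.57
Supplier B (FOB):
CIF value = FOB price + freight + insurance = 140049.68 + 1033.00 + 61.76 = 141144.44
Import duty = 141144.44 × 15% = 21171.67
Buyer bears (B): 1033.00 + 61.76 + 1194.92 + 179.67 + 544.02 = 3013.37
Landed cost (B) = invoice 140049.68 + 3013.37 + duty 21171.67 = 164234.72
Difference = |147059.57 − 164234.72| = 17175.15

Supplier A is cheaper by CNY 17175.15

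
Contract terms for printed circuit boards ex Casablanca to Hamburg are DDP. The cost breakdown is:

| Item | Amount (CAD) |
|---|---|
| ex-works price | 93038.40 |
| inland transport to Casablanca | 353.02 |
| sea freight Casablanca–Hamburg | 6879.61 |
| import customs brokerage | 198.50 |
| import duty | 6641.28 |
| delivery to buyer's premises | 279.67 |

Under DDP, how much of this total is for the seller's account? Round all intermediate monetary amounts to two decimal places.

DDP: the seller bears all costs including import duty.
Seller's account: goods 93038.40 + inland to port 353.02 + freight 6879.61 + brokerage 198.50 + duty 6641.28 + delivery 279.67 = 107390.48
Buyer's account: 0.00

Seller's account: CAD 107390.48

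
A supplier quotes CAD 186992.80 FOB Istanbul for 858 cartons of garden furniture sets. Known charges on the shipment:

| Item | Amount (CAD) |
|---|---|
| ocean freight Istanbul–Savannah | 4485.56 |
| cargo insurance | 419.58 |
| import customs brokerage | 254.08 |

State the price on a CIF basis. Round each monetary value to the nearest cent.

CIF price: CAD 191897.94

Not relevant to the conversion: brokerage — on the buyer under both terms; not part of either seller's price.
From FOB to CIF, the seller additionally bears: freight, insurance.
CIF price = 186992.80 + 4485.56 + 419.58 = 191897.94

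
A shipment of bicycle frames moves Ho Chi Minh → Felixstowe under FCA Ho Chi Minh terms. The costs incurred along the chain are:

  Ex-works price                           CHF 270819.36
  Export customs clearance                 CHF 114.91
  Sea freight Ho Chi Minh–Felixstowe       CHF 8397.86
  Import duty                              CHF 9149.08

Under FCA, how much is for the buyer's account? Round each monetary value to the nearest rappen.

FCA: the seller delivers export-cleared goods to the carrier; the buyer bears costs from that point.
Seller's account: goods 270819.36 + export clearance 114.91 = 270934.27
Buyer's account: freight 8397.86 + duty 9149.08 = 17546.94

Buyer's account: CHF 17546.94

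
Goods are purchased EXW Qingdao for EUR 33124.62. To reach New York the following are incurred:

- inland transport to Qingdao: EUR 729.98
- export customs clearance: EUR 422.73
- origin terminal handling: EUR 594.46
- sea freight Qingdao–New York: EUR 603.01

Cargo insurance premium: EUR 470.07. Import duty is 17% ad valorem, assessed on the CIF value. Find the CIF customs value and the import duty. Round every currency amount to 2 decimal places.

CIF value: EUR 35944.87; import duty: EUR 6110.63

CIF = EXW price + pre-shipment costs + freight + insurance
CIF = 33124.62 + 729.98 + 422.73 + 594.46 + 603.01 + 470.07 = 35944.87
Import duty = 35944.87 × 17% = 6110.63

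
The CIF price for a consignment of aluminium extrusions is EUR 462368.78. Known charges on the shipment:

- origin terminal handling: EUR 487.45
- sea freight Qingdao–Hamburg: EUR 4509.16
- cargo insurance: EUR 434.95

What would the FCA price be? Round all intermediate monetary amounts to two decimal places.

FCA price: EUR 456937.22

From CIF to FCA, the seller no longer bears: origin terminal, freight, insurance.
FCA price = 462368.78 − 487.45 − 4509.16 − 434.95 = 456937.22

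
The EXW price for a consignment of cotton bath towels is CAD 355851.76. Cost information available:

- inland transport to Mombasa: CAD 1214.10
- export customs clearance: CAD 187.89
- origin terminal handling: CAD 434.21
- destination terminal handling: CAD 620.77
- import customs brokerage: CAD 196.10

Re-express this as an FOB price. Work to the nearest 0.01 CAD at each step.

FOB price: CAD 357687.96

Not relevant to the conversion: destination terminal, brokerage — on the buyer under both terms; not part of either seller's price.
From EXW to FOB, the seller additionally bears: inland to port, export clearance, origin terminal.
FOB price = 355851.76 + 1214.10 + 187.89 + 434.21 = 357687.96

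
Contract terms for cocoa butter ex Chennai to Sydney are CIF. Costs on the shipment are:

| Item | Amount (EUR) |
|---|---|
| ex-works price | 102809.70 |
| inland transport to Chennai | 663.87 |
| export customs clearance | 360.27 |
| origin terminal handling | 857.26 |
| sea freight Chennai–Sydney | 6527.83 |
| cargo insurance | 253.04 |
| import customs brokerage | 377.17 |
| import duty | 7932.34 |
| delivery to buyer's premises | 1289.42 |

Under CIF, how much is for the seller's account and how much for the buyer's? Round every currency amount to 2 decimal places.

Seller: EUR 111471.97; buyer: EUR 9598.93

CIF: the seller pays costs through ocean freight and marine insurance to the destination port.
Seller's account: goods 102809.70 + inland to port 663.87 + export clearance 360.27 + origin terminal 857.26 + freight 6527.83 + insurance 253.04 = 111471.97
Buyer's account: brokerage 377.17 + duty 7932.34 + delivery 1289.42 = 9598.93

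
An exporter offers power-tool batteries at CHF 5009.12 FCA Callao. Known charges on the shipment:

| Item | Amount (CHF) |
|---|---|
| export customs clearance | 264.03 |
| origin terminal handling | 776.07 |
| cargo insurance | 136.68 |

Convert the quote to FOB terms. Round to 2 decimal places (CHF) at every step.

FOB price: CHF 5785.19

Not relevant to the conversion: export clearance — on the seller under both FCA and FOB; already in the FCA price and stays in the FOB price. insurance — on the buyer under both terms; not part of either seller's price.
From FCA to FOB, the seller additionally bears: origin terminal.
FOB price = 5009.12 + 776.07 = 5785.19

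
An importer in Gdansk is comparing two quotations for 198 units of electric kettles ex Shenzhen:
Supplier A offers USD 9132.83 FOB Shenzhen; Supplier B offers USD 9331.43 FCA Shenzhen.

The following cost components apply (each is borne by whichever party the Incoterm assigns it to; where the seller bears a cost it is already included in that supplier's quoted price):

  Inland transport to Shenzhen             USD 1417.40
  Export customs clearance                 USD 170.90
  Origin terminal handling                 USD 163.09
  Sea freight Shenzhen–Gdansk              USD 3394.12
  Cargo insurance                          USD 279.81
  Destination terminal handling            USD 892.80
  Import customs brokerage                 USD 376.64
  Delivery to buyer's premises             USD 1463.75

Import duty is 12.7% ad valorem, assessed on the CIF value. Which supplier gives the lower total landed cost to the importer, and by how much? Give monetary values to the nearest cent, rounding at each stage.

Supplier A is cheaper by USD 407.62

Supplier A (FOB):
CIF value = FOB price + freight + insurance = 9132.83 + 3394.12 + 279.81 = 12806.76
Import duty = 12806.76 × 12.7% = 1626.46
Buyer bears (A): 3394.12 + 279.81 + 892.80 + 376.64 + 1463.75 = 6407.12
Landed cost (A) = invoice 9132.83 + 6407.12 + duty 1626.46 = 17166.41
Supplier B (FCA):
CIF value = FCA price + origin terminal + freight + insurance = 9331.43 + 163.09 + 3394.12 + 279.81 = 13168.45
Import duty = 13168.45 × 12.7% = 1672.39
Buyer bears (B): 163.09 + 3394.12 + 279.81 + 892.80 + 376.64 + 1463.75 = 6570.21
Landed cost (B) = invoice 9331.43 + 6570.21 + duty 1672.39 = 17574.03
Difference = |17166.41 − 17574.03| = 407.62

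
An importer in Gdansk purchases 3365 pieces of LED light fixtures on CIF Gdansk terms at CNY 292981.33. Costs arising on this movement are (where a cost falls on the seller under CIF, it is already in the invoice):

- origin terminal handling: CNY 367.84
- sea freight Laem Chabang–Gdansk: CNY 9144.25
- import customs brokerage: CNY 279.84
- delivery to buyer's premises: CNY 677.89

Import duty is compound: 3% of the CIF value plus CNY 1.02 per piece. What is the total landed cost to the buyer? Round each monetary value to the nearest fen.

Total landed cost: CNY 306160.80

CIF: the seller pays costs through ocean freight and marine insurance to the destination port.
Already in the invoice (seller's account under CIF): origin terminal, freight — exclude.
The CIF price already equals the CIF value: 292981.33
Ad valorem component: 292981.33 × 3% = 8789.44
Specific component: 3365 × 1.02 = 3432.30
Import duty = 8789.44 + 3432.30 = 12221.74
Buyer bears: brokerage 279.84 + delivery 677.89 + duty 12221.74 = 13179.47
Landed cost = invoice 292981.33 + 13179.47 = 306160.80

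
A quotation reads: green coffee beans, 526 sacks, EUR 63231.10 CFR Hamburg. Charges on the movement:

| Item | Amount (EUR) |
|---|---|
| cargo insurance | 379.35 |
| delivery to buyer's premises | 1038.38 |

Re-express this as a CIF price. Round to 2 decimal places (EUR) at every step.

Not relevant to the conversion: delivery — on the buyer under both terms; not part of either seller's price.
From CFR to CIF, the seller additionally bears: insurance.
CIF price = 63231.10 + 379.35 = 63610.45

CIF price: EUR 63610.45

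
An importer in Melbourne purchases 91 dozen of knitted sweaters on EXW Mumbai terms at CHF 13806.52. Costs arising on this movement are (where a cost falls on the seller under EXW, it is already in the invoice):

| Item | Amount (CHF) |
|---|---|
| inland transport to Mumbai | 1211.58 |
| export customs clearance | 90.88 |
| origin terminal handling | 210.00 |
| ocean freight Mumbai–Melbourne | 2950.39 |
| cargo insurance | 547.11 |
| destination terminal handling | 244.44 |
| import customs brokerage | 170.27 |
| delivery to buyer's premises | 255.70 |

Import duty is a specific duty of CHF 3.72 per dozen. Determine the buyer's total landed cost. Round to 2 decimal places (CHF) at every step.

EXW: the seller makes goods available at their premises; the buyer bears all onward costs.
CIF value = EXW price + inland to port + export clearance + origin terminal + freight + insurance = 13806.52 + 1211.58 + 90.88 + 210.00 + 2950.39 + 547.11 = 18816.48
Import duty = 91 × 3.72 = 338.52
Buyer bears: inland to port 1211.58 + export clearance 90.88 + origin terminal 210.00 + freight 2950.39 + insurance 547.11 + destination terminal 244.44 + brokerage 170.27 + delivery 255.70 + duty 338.52 = 6018.89
Landed cost = invoice 13806.52 + 6018.89 = 19825.41

Total landed cost: CHF 19825.41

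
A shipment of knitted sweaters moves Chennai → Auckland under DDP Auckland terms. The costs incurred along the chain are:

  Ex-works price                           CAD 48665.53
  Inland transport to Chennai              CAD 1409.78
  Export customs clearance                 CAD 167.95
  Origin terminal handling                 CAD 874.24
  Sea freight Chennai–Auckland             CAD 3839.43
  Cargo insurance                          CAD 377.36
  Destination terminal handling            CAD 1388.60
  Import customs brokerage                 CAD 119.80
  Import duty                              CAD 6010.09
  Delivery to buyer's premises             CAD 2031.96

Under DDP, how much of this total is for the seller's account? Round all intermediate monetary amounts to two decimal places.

DDP: the seller bears all costs including import duty.
Seller's account: goods 48665.53 + inland to port 1409.78 + export clearance 167.95 + origin terminal 874.24 + freight 3839.43 + insurance 377.36 + destination terminal 1388.60 + brokerage 119.80 + duty 6010.09 + delivery 2031.96 = 64884.74
Buyer's account: 0.00

Seller's account: CAD 64884.74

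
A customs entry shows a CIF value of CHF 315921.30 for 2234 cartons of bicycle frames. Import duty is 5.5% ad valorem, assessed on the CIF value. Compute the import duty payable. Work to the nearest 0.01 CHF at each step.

Import duty = 315921.30 × 5.5% = 17375.67

Import duty: CHF 17375.67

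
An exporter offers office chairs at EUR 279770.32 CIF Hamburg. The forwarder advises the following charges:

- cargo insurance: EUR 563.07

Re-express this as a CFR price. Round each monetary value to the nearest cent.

From CIF to CFR, the seller no longer bears: insurance.
CFR price = 279770.32 − 563.07 = 279207.25

CFR price: EUR 279207.25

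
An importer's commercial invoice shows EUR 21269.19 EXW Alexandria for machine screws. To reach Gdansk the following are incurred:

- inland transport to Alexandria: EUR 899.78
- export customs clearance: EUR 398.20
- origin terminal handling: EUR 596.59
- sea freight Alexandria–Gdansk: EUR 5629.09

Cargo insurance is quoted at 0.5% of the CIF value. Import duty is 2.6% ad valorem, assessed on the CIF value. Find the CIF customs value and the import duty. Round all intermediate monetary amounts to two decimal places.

CIF value: EUR 28937.54; import duty: EUR 752.38

Let C be the CIF value. C = EXW price + pre-shipment costs + freight + 0.5% × C
C − 0.5% × C = 21269.19 + 899.78 + 398.20 + 596.59 + 5629.09
0.995 × C = 28792.85
C = 28792.85 / 0.995 = 28937.54
Insurance premium = 0.5% × 28937.54 = 144.69
Import duty = 28937.54 × 2.6% = 752.38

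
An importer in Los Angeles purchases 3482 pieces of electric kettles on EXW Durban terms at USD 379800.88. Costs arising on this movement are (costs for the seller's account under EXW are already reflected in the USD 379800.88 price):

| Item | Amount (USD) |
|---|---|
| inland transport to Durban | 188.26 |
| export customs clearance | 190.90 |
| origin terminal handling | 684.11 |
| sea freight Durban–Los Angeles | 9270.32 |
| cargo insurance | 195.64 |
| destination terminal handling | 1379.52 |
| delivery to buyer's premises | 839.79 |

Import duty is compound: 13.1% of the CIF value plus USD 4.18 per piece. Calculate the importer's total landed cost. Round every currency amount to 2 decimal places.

EXW: the seller makes goods available at their premises; the buyer bears all onward costs.
CIF value = EXW price + inland to port + export clearance + origin terminal + freight + insurance = 379800.88 + 188.26 + 190.90 + 684.11 + 9270.32 + 195.64 = 390330.11
Ad valorem component: 390330.11 × 13.1% = 51133.24
Specific component: 3482 × 4.18 = 14554.76
Import duty = 51133.24 + 14554.76 = 65688.00
Buyer bears: inland to port 188.26 + export clearance 190.90 + origin terminal 684.11 + freight 9270.32 + insurance 195.64 + destination terminal 1379.52 + delivery 839.79 + duty 65688.00 = 78436.54
Landed cost = invoice 379800.88 + 78436.54 = 458237.42

Total landed cost: USD 458237.42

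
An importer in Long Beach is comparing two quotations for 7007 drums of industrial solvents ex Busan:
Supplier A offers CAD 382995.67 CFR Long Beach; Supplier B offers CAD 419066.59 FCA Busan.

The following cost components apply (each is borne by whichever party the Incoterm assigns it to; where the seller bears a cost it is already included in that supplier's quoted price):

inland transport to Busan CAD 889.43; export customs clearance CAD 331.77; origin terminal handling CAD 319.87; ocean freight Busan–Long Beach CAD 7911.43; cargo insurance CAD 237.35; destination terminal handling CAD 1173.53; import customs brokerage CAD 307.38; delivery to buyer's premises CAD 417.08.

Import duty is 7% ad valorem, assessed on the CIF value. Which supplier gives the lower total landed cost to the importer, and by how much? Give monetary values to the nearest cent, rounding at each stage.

Supplier A is cheaper by CAD 47403.38

Supplier A (CFR):
CIF value = CFR price + insurance = 382995.67 + 237.35 = 383233.02
Import duty = 383233.02 × 7% = 26826.31
Buyer bears (A): 237.35 + 1173.53 + 307.38 + 417.08 = 2135.34
Landed cost (A) = invoice 382995.67 + 2135.34 + duty 26826.31 = 411957.32
Supplier B (FCA):
CIF value = FCA price + origin terminal + freight + insurance = 419066.59 + 319.87 + 7911.43 + 237.35 = 427535.24
Import duty = 427535.24 × 7% = 29927.47
Buyer bears (B): 319.87 + 7911.43 + 237.35 + 1173.53 + 307.38 + 417.08 = 10366.64
Landed cost (B) = invoice 419066.59 + 10366.64 + duty 29927.47 = 459360.70
Difference = |411957.32 − 459360.70| = 47403.38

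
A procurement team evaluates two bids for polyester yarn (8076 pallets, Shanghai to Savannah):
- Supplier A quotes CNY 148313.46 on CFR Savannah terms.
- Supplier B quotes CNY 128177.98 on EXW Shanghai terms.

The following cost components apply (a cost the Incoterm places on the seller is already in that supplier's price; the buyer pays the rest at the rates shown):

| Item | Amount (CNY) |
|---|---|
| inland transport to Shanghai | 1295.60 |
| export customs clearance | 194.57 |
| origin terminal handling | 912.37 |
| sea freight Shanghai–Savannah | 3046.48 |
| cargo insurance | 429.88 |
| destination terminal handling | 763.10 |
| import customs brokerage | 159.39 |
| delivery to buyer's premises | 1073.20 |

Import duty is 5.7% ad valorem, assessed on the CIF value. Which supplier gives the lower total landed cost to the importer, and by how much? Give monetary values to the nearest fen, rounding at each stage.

Supplier B is cheaper by CNY 15523.59

Supplier A (CFR):
CIF value = CFR price + insurance = 148313.46 + 429.88 = 148743.34
Import duty = 148743.34 × 5.7% = 8478.37
Buyer bears (A): 429.88 + 763.10 + 159.39 + 1073.20 = 2425.57
Landed cost (A) = invoice 148313.46 + 2425.57 + duty 8478.37 = 159217.40
Supplier B (EXW):
CIF value = EXW price + inland to port + export clearance + origin terminal + freight + insurance = 128177.98 + 1295.60 + 194.57 + 912.37 + 3046.48 + 429.88 = 134056.88
Import duty = 134056.88 × 5.7% = 7641.24
Buyer bears (B): 1295.60 + 194.57 + 912.37 + 3046.48 + 429.88 + 763.10 + 159.39 + 1073.20 = 7874.59
Landed cost (B) = invoice 128177.98 + 7874.59 + duty 7641.24 = 143693.81
Difference = |159217.40 − 143693.81| = 15523.59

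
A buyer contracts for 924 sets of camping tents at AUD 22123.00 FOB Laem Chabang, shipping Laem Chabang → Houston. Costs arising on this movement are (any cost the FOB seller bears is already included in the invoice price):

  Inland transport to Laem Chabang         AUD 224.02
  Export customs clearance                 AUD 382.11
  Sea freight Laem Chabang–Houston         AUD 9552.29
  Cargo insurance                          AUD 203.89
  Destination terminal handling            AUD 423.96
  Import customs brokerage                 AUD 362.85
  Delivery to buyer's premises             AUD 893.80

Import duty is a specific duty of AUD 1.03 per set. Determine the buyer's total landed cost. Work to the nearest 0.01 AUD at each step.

FOB: the seller bears costs until goods are on board at the origin port; the buyer bears freight, insurance and all costs thereafter.
Already in the invoice (seller's account under FOB): inland to port, export clearance — exclude.
CIF value = FOB price + freight + insurance = 22123.00 + 9552.29 + 203.89 = 31879.18
Import duty = 924 × 1.03 = 951.72
Buyer bears: freight 9552.29 + insurance 203.89 + destination terminal 423.96 + brokerage 362.85 + delivery 893.80 + duty 951.72 = 12388.51
Landed cost = invoice 22123.00 + 12388.51 = 34511.51

Total landed cost: AUD 34511.51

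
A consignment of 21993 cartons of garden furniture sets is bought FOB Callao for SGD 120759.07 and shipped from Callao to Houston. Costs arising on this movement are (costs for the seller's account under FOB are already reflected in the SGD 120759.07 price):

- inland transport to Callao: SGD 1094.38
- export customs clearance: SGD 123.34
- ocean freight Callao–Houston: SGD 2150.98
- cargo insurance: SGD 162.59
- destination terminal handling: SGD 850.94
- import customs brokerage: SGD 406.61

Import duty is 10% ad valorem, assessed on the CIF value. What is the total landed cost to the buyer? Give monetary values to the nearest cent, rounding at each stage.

Total landed cost: SGD 136637.45

FOB: the seller bears costs until goods are on board at the origin port; the buyer bears freight, insurance and all costs thereafter.
Already in the invoice (seller's account under FOB): inland to port, export clearance — exclude.
CIF value = FOB price + freight + insurance = 120759.07 + 2150.98 + 162.59 = 123072.64
Import duty = 123072.64 × 10% = 12307.26
Buyer bears: freight 2150.98 + insurance 162.59 + destination terminal 850.94 + brokerage 406.61 + duty 12307.26 = 15878.38
Landed cost = invoice 120759.07 + 15878.38 = 136637.45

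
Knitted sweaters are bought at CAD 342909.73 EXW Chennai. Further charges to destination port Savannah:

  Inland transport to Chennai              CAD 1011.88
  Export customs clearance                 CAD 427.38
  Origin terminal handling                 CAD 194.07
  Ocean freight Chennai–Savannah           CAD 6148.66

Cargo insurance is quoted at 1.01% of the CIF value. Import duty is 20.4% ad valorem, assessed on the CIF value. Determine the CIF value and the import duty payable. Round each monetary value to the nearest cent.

CIF value: CAD 354269.85; import duty: CAD 72271.05

Let C be the CIF value. C = EXW price + pre-shipment costs + freight + 1.01% × C
C − 1.01% × C = 342909.73 + 1011.88 + 427.38 + 194.07 + 6148.66
0.9899 × C = 350691.72
C = 350691.72 / 0.9899 = 354269.85
Insurance premium = 1.01% × 354269.85 = 3578.13
Import duty = 354269.85 × 20.4% = 72271.05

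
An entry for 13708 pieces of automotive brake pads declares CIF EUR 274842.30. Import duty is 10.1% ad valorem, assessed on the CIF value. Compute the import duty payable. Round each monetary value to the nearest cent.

Import duty: EUR 27759.07

Import duty = 274842.30 × 10.1% = 27759.07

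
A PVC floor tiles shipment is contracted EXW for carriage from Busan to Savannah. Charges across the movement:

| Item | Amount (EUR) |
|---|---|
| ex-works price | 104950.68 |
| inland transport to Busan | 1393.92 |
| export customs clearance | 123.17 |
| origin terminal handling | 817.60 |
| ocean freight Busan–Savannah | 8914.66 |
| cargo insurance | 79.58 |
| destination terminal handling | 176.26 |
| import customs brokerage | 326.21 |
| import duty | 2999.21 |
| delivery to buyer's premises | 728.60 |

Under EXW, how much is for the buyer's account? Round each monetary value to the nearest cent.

Buyer's account: EUR 15559.21

EXW: the seller makes goods available at their premises; the buyer bears all onward costs.
Seller's account: goods 104950.68 = 104950.68
Buyer's account: inland to port 1393.92 + export clearance 123.17 + origin terminal 817.60 + freight 8914.66 + insurance 79.58 + destination terminal 176.26 + brokerage 326.21 + duty 2999.21 + delivery 728.60 = 15559.21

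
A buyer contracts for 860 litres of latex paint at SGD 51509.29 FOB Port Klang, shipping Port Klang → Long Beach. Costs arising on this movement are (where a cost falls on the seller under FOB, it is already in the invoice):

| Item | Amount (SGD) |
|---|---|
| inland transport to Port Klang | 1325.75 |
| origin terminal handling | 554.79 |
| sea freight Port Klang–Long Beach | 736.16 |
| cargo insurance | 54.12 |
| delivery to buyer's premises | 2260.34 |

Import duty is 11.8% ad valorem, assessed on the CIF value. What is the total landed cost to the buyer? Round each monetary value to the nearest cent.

FOB: the seller bears costs until goods are on board at the origin port; the buyer bears freight, insurance and all costs thereafter.
Already in the invoice (seller's account under FOB): inland to port, origin terminal — exclude.
CIF value = FOB price + freight + insurance = 51509.29 + 736.16 + 54.12 = 52299.57
Import duty = 52299.57 × 11.8% = 6171.35
Buyer bears: freight 736.16 + insurance 54.12 + delivery 2260.34 + duty 6171.35 = 9221.97
Landed cost = invoice 51509.29 + 9221.97 = 60731.26

Total landed cost: SGD 60731.26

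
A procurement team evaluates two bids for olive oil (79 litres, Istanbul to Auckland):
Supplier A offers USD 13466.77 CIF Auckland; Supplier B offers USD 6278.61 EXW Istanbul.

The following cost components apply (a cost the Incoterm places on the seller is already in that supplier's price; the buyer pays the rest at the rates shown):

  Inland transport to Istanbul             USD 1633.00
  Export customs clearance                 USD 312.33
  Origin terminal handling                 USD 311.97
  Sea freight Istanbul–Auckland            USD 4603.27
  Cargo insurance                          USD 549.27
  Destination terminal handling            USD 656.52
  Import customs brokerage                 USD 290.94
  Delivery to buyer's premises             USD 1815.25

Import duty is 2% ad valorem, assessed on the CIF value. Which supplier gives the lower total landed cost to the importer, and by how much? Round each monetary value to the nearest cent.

Supplier A (CIF):
The CIF price already equals the CIF value: 13466.77
Import duty = 13466.77 × 2% = 269.34
Buyer bears (A): 656.52 + 290.94 + 1815.25 = 2762.71
Landed cost (A) = invoice 13466.77 + 2762.71 + duty 269.34 = 16498.82
Supplier B (EXW):
CIF value = EXW price + inland to port + export clearance + origin terminal + freight + insurance = 6278.61 + 1633.00 + 312.33 + 311.97 + 4603.27 + 549.27 = 13688.45
Import duty = 13688.45 × 2% = 273.77
Buyer bears (B): 1633.00 + 312.33 + 311.97 + 4603.27 + 549.27 + 656.52 + 290.94 + 1815.25 = 10172.55
Landed cost (B) = invoice 6278.61 + 10172.55 + duty 273.77 = 16724.93
Difference = |16498.82 − 16724.93| = 226.11

Supplier A is cheaper by USD 226.11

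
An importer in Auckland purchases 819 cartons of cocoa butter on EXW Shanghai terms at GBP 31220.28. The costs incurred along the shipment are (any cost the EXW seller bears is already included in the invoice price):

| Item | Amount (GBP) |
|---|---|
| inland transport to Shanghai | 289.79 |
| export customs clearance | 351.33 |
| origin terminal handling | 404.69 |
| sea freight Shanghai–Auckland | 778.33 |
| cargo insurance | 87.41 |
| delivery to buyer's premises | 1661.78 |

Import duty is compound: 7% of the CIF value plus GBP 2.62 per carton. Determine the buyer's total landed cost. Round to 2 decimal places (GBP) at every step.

EXW: the seller makes goods available at their premises; the buyer bears all onward costs.
CIF value = EXW price + inland to port + export clearance + origin terminal + freight + insurance = 31220.28 + 289.79 + 351.33 + 404.69 + 778.33 + 87.41 = 33131.83
Ad valorem component: 33131.83 × 7% = 2319.23
Specific component: 819 × 2.62 = 2145.78
Import duty = 2319.23 + 2145.78 = 4465.01
Buyer bears: inland to port 289.79 + export clearance 351.33 + origin terminal 404.69 + freight 778.33 + insurance 87.41 + delivery 1661.78 + duty 4465.01 = 8038.34
Landed cost = invoice 31220.28 + 8038.34 = 39258.62

Total landed cost: GBP 39258.62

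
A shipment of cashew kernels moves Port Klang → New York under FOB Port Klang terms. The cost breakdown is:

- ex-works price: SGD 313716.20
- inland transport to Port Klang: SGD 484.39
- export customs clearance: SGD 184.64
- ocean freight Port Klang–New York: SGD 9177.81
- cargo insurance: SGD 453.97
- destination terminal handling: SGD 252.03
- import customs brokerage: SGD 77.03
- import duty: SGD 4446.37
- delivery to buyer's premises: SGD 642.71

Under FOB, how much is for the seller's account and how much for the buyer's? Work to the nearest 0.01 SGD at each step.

Seller: SGD 314385.23; buyer: SGD 15049.92

FOB: the seller bears costs until goods are on board at the origin port; the buyer bears freight, insurance and all costs thereafter.
Seller's account: goods 313716.20 + inland to port 484.39 + export clearance 184.64 = 314385.23
Buyer's account: freight 9177.81 + insurance 453.97 + destination terminal 252.03 + brokerage 77.03 + duty 4446.37 + delivery 642.71 = 15049.92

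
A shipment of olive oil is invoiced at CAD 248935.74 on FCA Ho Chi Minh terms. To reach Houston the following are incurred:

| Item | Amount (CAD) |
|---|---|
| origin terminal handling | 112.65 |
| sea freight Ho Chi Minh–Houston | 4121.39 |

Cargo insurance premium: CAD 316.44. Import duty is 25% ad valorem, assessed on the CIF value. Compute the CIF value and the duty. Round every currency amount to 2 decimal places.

CIF value: CAD 253486.22; import duty: CAD 63371.56

CIF = FCA price + pre-shipment costs + freight + insurance
CIF = 248935.74 + 112.65 + 4121.39 + 316.44 = 253486.22
Import duty = 253486.22 × 25% = 63371.56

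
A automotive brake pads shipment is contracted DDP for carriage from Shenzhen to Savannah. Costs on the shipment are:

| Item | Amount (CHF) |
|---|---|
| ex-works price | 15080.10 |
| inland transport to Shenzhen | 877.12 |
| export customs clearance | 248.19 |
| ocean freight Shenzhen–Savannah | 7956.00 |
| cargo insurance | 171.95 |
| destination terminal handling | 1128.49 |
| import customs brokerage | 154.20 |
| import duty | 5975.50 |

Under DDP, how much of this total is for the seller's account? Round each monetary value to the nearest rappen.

DDP: the seller bears all costs including import duty.
Seller's account: goods 15080.10 + inland to port 877.12 + export clearance 248.19 + freight 7956.00 + insurance 171.95 + destination terminal 1128.49 + brokerage 154.20 + duty 5975.50 = 31591.55
Buyer's account: 0.00

Seller's account: CHF 31591.55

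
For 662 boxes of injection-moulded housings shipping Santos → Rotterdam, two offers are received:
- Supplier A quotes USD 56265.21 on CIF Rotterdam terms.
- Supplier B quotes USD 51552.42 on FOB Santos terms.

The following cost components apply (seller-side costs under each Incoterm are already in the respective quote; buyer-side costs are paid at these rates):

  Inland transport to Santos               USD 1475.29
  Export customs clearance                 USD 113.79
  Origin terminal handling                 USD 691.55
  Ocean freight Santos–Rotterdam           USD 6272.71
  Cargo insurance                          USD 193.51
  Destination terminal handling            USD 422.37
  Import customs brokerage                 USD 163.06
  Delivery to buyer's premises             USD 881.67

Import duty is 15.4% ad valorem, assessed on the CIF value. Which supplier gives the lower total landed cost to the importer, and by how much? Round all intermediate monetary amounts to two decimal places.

Supplier A is cheaper by USD 2023.46

Supplier A (CIF):
The CIF price already equals the CIF value: 56265.21
Import duty = 56265.21 × 15.4% = 8664.84
Buyer bears (A): 422.37 + 163.06 + 881.67 = 1467.10
Landed cost (A) = invoice 56265.21 + 1467.10 + duty 8664.84 = 66397.15
Supplier B (FOB):
CIF value = FOB price + freight + insurance = 51552.42 + 6272.71 + 193.51 = 58018.64
Import duty = 58018.64 × 15.4% = 8934.87
Buyer bears (B): 6272.71 + 193.51 + 422.37 + 163.06 + 881.67 = 7933.32
Landed cost (B) = invoice 51552.42 + 7933.32 + duty 8934.87 = 68420.61
Difference = |66397.15 − 68420.61| = 2023.46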